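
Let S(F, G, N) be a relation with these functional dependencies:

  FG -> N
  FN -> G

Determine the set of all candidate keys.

{F, G}⁺: FG→N adds N → {F, G, N}. Minimal: {G}⁺ = {G}; {F}⁺ = {F} — none reach the full schema.
{F, N}⁺: FN→G adds G → {F, G, N}. Minimal: {N}⁺ = {N}; {F}⁺ = {F} — none reach the full schema.
Any other superkey contains one of these as a subset, so there are no further candidate keys.

{F, G}; {F, N}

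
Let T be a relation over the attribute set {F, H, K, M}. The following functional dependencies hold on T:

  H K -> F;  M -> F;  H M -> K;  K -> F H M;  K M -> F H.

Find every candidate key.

K, HM

{K}⁺: K→FHM adds F, H, M → {F, H, K, M}.
{H, M}⁺: M→F adds F; HM→K adds K → {F, H, K, M}. Minimal: {M}⁺ = {F, M}; {H}⁺ = {H} — none reach the full schema.
Any other superkey contains one of these as a subset, so there are no further candidate keys.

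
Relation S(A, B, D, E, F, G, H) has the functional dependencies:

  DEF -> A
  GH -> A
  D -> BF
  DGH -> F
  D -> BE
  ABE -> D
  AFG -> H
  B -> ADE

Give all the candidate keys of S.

{B, G}; {D, G}

Attribute G never appears on the right-hand side of any dependency, so G must belong to every candidate key.
{G}⁺ = {G}, which is not all of the schema, so we must add further attributes.
{B, G}⁺: B→ADE adds A, D, E; D→BF adds F; AFG→H adds H → {A, B, D, E, F, G, H}. Minimal: {G}⁺ = {G}; {B}⁺ = {A, B, D, E, F} — none reach the full schema.
{D, G}⁺: D→BF adds B, F; D→BE adds E; B→ADE adds A; AFG→H adds H → {A, B, D, E, F, G, H}. Minimal: {G}⁺ = {G}; {D}⁺ = {A, B, D, E, F} — none reach the full schema.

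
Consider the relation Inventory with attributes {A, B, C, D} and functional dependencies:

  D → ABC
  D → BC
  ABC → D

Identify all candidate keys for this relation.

{D}⁺: D→ABC adds A, B, C → {A, B, C, D}.
{A, B, C}⁺: ABC→D adds D → {A, B, C, D}. Minimal: {B, C}⁺ = {B, C}; {A, C}⁺ = {A, C}; {A, B}⁺ = {A, B} — none reach the full schema.
Any other superkey contains one of these as a subset, so there are no further candidate keys.

(D), (A, B, C)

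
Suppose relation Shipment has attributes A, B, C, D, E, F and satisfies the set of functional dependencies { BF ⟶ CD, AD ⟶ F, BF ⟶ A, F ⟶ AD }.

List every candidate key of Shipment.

{B, E, F}, {A, B, D, E}

Attributes B, E never appear on any right-hand side, so every candidate key must contain {B, E}.
{B, E}⁺ = {B, E}, which is not all of the schema, so we must add further attributes.
{B, E, F}⁺: BF→CD adds C, D; BF→A adds A → {A, B, C, D, E, F}. Minimal: {E, F}⁺ = {A, D, E, F}; {B, F}⁺ = {A, B, C, D, F}; {B, E}⁺ = {B, E} — none reach the full schema.
{A, B, D, E}⁺: AD→F adds F; BF→CD adds C → {A, B, C, D, E, F}. Minimal: {B, D, E}⁺ = {B, D, E}; {A, D, E}⁺ = {A, D, E, F}; {A, B, E}⁺ = {A, B, E}; … — none reach the full schema.
Any other superkey contains one of these as a subset, so there are no further candidate keys.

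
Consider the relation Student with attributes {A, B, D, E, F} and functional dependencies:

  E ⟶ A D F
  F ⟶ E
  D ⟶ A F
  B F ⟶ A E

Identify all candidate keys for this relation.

Attribute B never appears on the right-hand side of any dependency, so B must belong to every candidate key.
{B}⁺ = {B}, which is not all of the schema, so we must add further attributes.
{B, D}⁺: D→AF adds A, F; BF→AE adds E → {A, B, D, E, F}. Minimal: {D}⁺ = {A, D, E, F}; {B}⁺ = {B} — none reach the full schema.
{B, E}⁺: E→ADF adds A, D, F → {A, B, D, E, F}. Minimal: {E}⁺ = {A, D, E, F}; {B}⁺ = {B} — none reach the full schema.
{B, F}⁺: F→E adds E; BF→AE adds A; E→ADF adds D → {A, B, D, E, F}. Minimal: {F}⁺ = {A, D, E, F}; {B}⁺ = {B} — none reach the full schema.
Any other superkey contains one of these as a subset, so there are no further candidate keys.

(B, D), (B, E), (B, F)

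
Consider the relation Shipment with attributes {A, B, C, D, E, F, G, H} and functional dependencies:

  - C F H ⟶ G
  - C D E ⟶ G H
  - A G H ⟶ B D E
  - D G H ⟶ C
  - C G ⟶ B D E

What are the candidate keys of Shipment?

{A, C, F, G}⁺: CG→BDE adds B, D, E; CDE→GH adds H → {A, B, C, D, E, F, G, H}. Minimal: {C, F, G}⁺ = {B, C, D, E, F, G, H}; {A, F, G}⁺ = {A, F, G}; {A, C, G}⁺ = {A, B, C, D, E, G, H}; … — none reach the full schema.
{A, C, F, H}⁺: CFH→G adds G; AGH→BDE adds B, D, E → {A, B, C, D, E, F, G, H}. Minimal: {C, F, H}⁺ = {B, C, D, E, F, G, H}; {A, F, H}⁺ = {A, F, H}; {A, C, H}⁺ = {A, C, H}; … — none reach the full schema.
{A, F, G, H}⁺: AGH→BDE adds B, D, E; DGH→C adds C → {A, B, C, D, E, F, G, H}. Minimal: {F, G, H}⁺ = {F, G, H}; {A, G, H}⁺ = {A, B, C, D, E, G, H}; {A, F, H}⁺ = {A, F, H}; … — none reach the full schema.
{A, C, D, E, F}⁺: CDE→GH adds G, H; AGH→BDE adds B → {A, B, C, D, E, F, G, H}. Minimal: {C, D, E, F}⁺ = {B, C, D, E, F, G, H}; {A, D, E, F}⁺ = {A, D, E, F}; {A, C, E, F}⁺ = {A, C, E, F}; … — none reach the full schema.

ACFG; ACFH; AFGH; ACDEF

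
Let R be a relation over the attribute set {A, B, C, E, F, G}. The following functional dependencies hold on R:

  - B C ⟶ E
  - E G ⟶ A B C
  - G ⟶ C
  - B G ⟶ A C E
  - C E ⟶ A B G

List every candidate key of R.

(B, C, F); (B, F, G); (C, E, F); (E, F, G)

Attribute F never appears on the right-hand side of any dependency, so F must belong to every candidate key.
{F}⁺ = {F}, which is not all of the schema, so we must add further attributes.
{B, C, F}⁺: BC→E adds E; CE→ABG adds A, G → {A, B, C, E, F, G}. Minimal: {C, F}⁺ = {C, F}; {B, F}⁺ = {B, F}; {B, C}⁺ = {A, B, C, E, G} — none reach the full schema.
{B, F, G}⁺: G→C adds C; BG→ACE adds A, E → {A, B, C, E, F, G}. Minimal: {F, G}⁺ = {C, F, G}; {B, G}⁺ = {A, B, C, E, G}; {B, F}⁺ = {B, F} — none reach the full schema.
{C, E, F}⁺: CE→ABG adds A, B, G → {A, B, C, E, F, G}. Minimal: {E, F}⁺ = {E, F}; {C, F}⁺ = {C, F}; {C, E}⁺ = {A, B, C, E, G} — none reach the full schema.
{E, F, G}⁺: EG→ABC adds A, B, C → {A, B, C, E, F, G}. Minimal: {F, G}⁺ = {C, F, G}; {E, G}⁺ = {A, B, C, E, G}; {E, F}⁺ = {E, F} — none reach the full schema.
Any other superkey contains one of these as a subset, so there are no further candidate keys.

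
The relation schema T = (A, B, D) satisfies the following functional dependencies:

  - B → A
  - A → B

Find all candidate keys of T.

Attribute D never appears on the right-hand side of any dependency, so D must belong to every candidate key.
{D}⁺ = {D}, which is not all of the schema, so we must add further attributes.
{A, D}⁺: A→B adds B → {A, B, D}. Minimal: {D}⁺ = {D}; {A}⁺ = {A, B} — none reach the full schema.
{B, D}⁺: B→A adds A → {A, B, D}. Minimal: {D}⁺ = {D}; {B}⁺ = {A, B} — none reach the full schema.
Any other superkey contains one of these as a subset, so there are no further candidate keys.

{A, D}; {B, D}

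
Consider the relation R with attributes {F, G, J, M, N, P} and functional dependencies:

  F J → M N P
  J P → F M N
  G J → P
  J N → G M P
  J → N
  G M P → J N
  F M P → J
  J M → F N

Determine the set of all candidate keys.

{J}⁺: J→N adds N; JN→GMP adds G, M, P; JM→FN adds F → {F, G, J, M, N, P}.
{F, M, P}⁺: FMP→J adds J; JM→FN adds N; JN→GMP adds G → {F, G, J, M, N, P}. Minimal: {M, P}⁺ = {M, P}; {F, P}⁺ = {F, P}; {F, M}⁺ = {F, M} — none reach the full schema.
{G, M, P}⁺: GMP→JN adds J, N; JM→FN adds F → {F, G, J, M, N, P}. Minimal: {M, P}⁺ = {M, P}; {G, P}⁺ = {G, P}; {G, M}⁺ = {G, M} — none reach the full schema.
Any other superkey contains one of these as a subset, so there are no further candidate keys.

{J}; {F, M, P}; {G, M, P}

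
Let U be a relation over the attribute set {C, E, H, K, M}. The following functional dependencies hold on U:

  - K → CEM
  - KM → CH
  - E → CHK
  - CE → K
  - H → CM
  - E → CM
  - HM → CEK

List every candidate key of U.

{E}, {H}, {K}

{E}⁺: E→CHK adds C, H, K; H→CM adds M → {C, E, H, K, M}.
{H}⁺: H→CM adds C, M; HM→CEK adds E, K → {C, E, H, K, M}.
{K}⁺: K→CEM adds C, E, M; KM→CH adds H → {C, E, H, K, M}.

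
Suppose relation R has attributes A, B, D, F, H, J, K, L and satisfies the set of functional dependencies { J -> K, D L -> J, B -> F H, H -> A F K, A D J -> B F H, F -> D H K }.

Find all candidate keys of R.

BL; FL; HL; ADL

Attribute L never appears on the right-hand side of any dependency, so L must belong to every candidate key.
{L}⁺ = {L}, which is not all of the schema, so we must add further attributes.
{B, L}⁺: B→FH adds F, H; H→AFK adds A, K; F→DHK adds D; DL→J adds J → {A, B, D, F, H, J, K, L}.
{F, L}⁺: F→DHK adds D, H, K; DL→J adds J; H→AFK adds A; ADJ→BFH adds B → {A, B, D, F, H, J, K, L}.
{H, L}⁺: H→AFK adds A, F, K; F→DHK adds D; DL→J adds J; ADJ→BFH adds B → {A, B, D, F, H, J, K, L}.
{A, D, L}⁺: DL→J adds J; ADJ→BFH adds B, F, H; F→DHK adds K → {A, B, D, F, H, J, K, L}.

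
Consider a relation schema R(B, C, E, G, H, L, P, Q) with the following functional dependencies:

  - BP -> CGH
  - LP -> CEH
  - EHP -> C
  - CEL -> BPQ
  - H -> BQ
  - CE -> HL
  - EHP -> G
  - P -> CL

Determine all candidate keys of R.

{P}⁺: P→CL adds C, L; LP→CEH adds E, H; CEL→BPQ adds B, Q; EHP→G adds G → {B, C, E, G, H, L, P, Q}.
{C, E}⁺: CE→HL adds H, L; CEL→BPQ adds B, P, Q; EHP→G adds G → {B, C, E, G, H, L, P, Q}.
Any other superkey contains one of these as a subset, so there are no further candidate keys.

{P}, {C, E}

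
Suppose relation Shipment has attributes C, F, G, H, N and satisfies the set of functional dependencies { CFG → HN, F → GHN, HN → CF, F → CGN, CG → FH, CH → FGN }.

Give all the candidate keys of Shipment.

F, CG, CH, HN

{F}⁺: F→GHN adds G, H, N; HN→CF adds C → {C, F, G, H, N}.
{C, G}⁺: CG→FH adds F, H; CH→FGN adds N → {C, F, G, H, N}. Minimal: {G}⁺ = {G}; {C}⁺ = {C} — none reach the full schema.
{C, H}⁺: CH→FGN adds F, G, N → {C, F, G, H, N}. Minimal: {H}⁺ = {H}; {C}⁺ = {C} — none reach the full schema.
{H, N}⁺: HN→CF adds C, F; F→CGN adds G → {C, F, G, H, N}. Minimal: {N}⁺ = {N}; {H}⁺ = {H} — none reach the full schema.
Any other superkey contains one of these as a subset, so there are no further candidate keys.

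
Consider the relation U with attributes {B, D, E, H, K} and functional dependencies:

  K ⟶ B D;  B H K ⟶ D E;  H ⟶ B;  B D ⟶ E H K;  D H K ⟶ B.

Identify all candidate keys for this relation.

{K}; {B, D}; {D, H}

{K}⁺: K→BD adds B, D; BD→EHK adds E, H → {B, D, E, H, K}.
{B, D}⁺: BD→EHK adds E, H, K → {B, D, E, H, K}. Minimal: {D}⁺ = {D}; {B}⁺ = {B} — none reach the full schema.
{D, H}⁺: H→B adds B; BD→EHK adds E, K → {B, D, E, H, K}. Minimal: {H}⁺ = {B, H}; {D}⁺ = {D} — none reach the full schema.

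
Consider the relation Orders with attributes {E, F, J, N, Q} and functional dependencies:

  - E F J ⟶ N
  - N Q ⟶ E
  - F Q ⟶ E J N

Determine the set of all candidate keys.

Attributes F, Q never appear on any right-hand side, so every candidate key must contain {F, Q}.
{F, Q}⁺ = {E, F, J, N, Q}, which is all of the schema, so {F, Q} is the only candidate key.

{F, Q}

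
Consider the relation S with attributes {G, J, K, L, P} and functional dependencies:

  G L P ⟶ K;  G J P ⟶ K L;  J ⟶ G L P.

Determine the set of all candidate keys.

{J}⁺: J→GLP adds G, L, P; GLP→K adds K → {G, J, K, L, P}.

J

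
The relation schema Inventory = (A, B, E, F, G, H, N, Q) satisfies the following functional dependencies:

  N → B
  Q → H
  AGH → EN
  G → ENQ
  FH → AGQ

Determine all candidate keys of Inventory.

(F, G), (F, H), (F, Q)

{F, G}⁺: G→ENQ adds E, N, Q; N→B adds B; Q→H adds H; FH→AGQ adds A → {A, B, E, F, G, H, N, Q}. Minimal: {G}⁺ = {B, E, G, H, N, Q}; {F}⁺ = {F} — none reach the full schema.
{F, H}⁺: FH→AGQ adds A, G, Q; AGH→EN adds E, N; N→B adds B → {A, B, E, F, G, H, N, Q}. Minimal: {H}⁺ = {H}; {F}⁺ = {F} — none reach the full schema.
{F, Q}⁺: Q→H adds H; FH→AGQ adds A, G; AGH→EN adds E, N; N→B adds B → {A, B, E, F, G, H, N, Q}. Minimal: {Q}⁺ = {H, Q}; {F}⁺ = {F} — none reach the full schema.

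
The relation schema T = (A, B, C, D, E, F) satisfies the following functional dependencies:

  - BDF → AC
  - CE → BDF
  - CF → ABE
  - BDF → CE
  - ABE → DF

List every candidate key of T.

{C, E}, {C, F}, {A, B, E}, {B, D, F}

{C, E}⁺: CE→BDF adds B, D, F; CF→ABE adds A → {A, B, C, D, E, F}. Minimal: {E}⁺ = {E}; {C}⁺ = {C} — none reach the full schema.
{C, F}⁺: CF→ABE adds A, B, E; ABE→DF adds D → {A, B, C, D, E, F}. Minimal: {F}⁺ = {F}; {C}⁺ = {C} — none reach the full schema.
{A, B, E}⁺: ABE→DF adds D, F; BDF→AC adds C → {A, B, C, D, E, F}. Minimal: {B, E}⁺ = {B, E}; {A, E}⁺ = {A, E}; {A, B}⁺ = {A, B} — none reach the full schema.
{B, D, F}⁺: BDF→AC adds A, C; CF→ABE adds E → {A, B, C, D, E, F}. Minimal: {D, F}⁺ = {D, F}; {B, F}⁺ = {B, F}; {B, D}⁺ = {B, D} — none reach the full schema.
Any other superkey contains one of these as a subset, so there are no further candidate keys.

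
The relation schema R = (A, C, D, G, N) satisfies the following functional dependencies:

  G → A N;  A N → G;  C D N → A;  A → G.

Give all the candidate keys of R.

Attributes C, D never appear on any right-hand side, so every candidate key must contain {C, D}.
{C, D}⁺ = {C, D}, which is not all of the schema, so we must add further attributes.
{A, C, D}⁺: A→G adds G; G→AN adds N → {A, C, D, G, N}. Minimal: {C, D}⁺ = {C, D}; {A, D}⁺ = {A, D, G, N}; {A, C}⁺ = {A, C, G, N} — none reach the full schema.
{C, D, G}⁺: G→AN adds A, N → {A, C, D, G, N}. Minimal: {D, G}⁺ = {A, D, G, N}; {C, G}⁺ = {A, C, G, N}; {C, D}⁺ = {C, D} — none reach the full schema.
{C, D, N}⁺: CDN→A adds A; A→G adds G → {A, C, D, G, N}. Minimal: {D, N}⁺ = {D, N}; {C, N}⁺ = {C, N}; {C, D}⁺ = {C, D} — none reach the full schema.

{A, C, D}, {C, D, G}, {C, D, N}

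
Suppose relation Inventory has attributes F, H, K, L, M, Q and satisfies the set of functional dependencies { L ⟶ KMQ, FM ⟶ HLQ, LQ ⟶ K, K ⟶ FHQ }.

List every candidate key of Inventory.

{L}⁺: L→KMQ adds K, M, Q; K→FHQ adds F, H → {F, H, K, L, M, Q}.
{F, M}⁺: FM→HLQ adds H, L, Q; LQ→K adds K → {F, H, K, L, M, Q}.
{K, M}⁺: K→FHQ adds F, H, Q; FM→HLQ adds L → {F, H, K, L, M, Q}.

(L), (F, M), (K, M)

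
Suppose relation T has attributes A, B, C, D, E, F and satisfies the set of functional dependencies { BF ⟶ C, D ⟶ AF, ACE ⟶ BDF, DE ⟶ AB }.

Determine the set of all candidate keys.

(D, E), (A, C, E), (A, B, E, F)

Attribute E never appears on the right-hand side of any dependency, so E must belong to every candidate key.
{E}⁺ = {E}, which is not all of the schema, so we must add further attributes.
{D, E}⁺: D→AF adds A, F; DE→AB adds B; BF→C adds C → {A, B, C, D, E, F}.
{A, C, E}⁺: ACE→BDF adds B, D, F → {A, B, C, D, E, F}.
{A, B, E, F}⁺: BF→C adds C; ACE→BDF adds D → {A, B, C, D, E, F}.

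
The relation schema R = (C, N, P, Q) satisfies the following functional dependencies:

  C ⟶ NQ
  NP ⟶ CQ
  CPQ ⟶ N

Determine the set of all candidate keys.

CP; NP

Attribute P never appears on the right-hand side of any dependency, so P must belong to every candidate key.
{P}⁺ = {P}, which is not all of the schema, so we must add further attributes.
{C, P}⁺: C→NQ adds N, Q → {C, N, P, Q}.
{N, P}⁺: NP→CQ adds C, Q → {C, N, P, Q}.
Any other superkey contains one of these as a subset, so there are no further candidate keys.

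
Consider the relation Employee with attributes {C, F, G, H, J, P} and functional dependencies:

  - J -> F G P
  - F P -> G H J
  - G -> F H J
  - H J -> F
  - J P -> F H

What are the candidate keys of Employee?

{C, G}⁺: G→FHJ adds F, H, J; J→FGP adds P → {C, F, G, H, J, P}. Minimal: {G}⁺ = {F, G, H, J, P}; {C}⁺ = {C} — none reach the full schema.
{C, J}⁺: J→FGP adds F, G, P; FP→GHJ adds H → {C, F, G, H, J, P}. Minimal: {J}⁺ = {F, G, H, J, P}; {C}⁺ = {C} — none reach the full schema.
{C, F, P}⁺: FP→GHJ adds G, H, J → {C, F, G, H, J, P}. Minimal: {F, P}⁺ = {F, G, H, J, P}; {C, P}⁺ = {C, P}; {C, F}⁺ = {C, F} — none reach the full schema.
Any other superkey contains one of these as a subset, so there are no further candidate keys.

{C, G}; {C, J}; {C, F, P}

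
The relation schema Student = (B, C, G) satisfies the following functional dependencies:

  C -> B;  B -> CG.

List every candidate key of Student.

{B}⁺: B→CG adds C, G → {B, C, G}.
{C}⁺: C→B adds B; B→CG adds G → {B, C, G}.
Any other superkey contains one of these as a subset, so there are no further candidate keys.

{B}; {C}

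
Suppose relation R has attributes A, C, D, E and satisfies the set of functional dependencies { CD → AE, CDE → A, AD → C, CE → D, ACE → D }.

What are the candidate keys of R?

{A, D}⁺: AD→C adds C; CD→AE adds E → {A, C, D, E}. Minimal: {D}⁺ = {D}; {A}⁺ = {A} — none reach the full schema.
{C, D}⁺: CD→AE adds A, E → {A, C, D, E}. Minimal: {D}⁺ = {D}; {C}⁺ = {C} — none reach the full schema.
{C, E}⁺: CE→D adds D; CD→AE adds A → {A, C, D, E}. Minimal: {E}⁺ = {E}; {C}⁺ = {C} — none reach the full schema.
Any other superkey contains one of these as a subset, so there are no further candidate keys.

{A, D}, {C, D}, {C, E}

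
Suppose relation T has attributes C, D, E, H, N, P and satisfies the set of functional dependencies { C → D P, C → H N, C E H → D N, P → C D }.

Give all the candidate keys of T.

Attribute E never appears on the right-hand side of any dependency, so E must belong to every candidate key.
{E}⁺ = {E}, which is not all of the schema, so we must add further attributes.
{C, E}⁺: C→DP adds D, P; C→HN adds H, N → {C, D, E, H, N, P}. Minimal: {E}⁺ = {E}; {C}⁺ = {C, D, H, N, P} — none reach the full schema.
{E, P}⁺: P→CD adds C, D; C→HN adds H, N → {C, D, E, H, N, P}. Minimal: {P}⁺ = {C, D, H, N, P}; {E}⁺ = {E} — none reach the full schema.
Any other superkey contains one of these as a subset, so there are no further candidate keys.

{C, E}, {E, P}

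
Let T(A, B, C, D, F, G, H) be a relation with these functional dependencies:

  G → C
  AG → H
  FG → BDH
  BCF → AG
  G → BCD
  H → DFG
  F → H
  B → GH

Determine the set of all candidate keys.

(B), (F), (G), (H)

{B}⁺: B→GH adds G, H; G→C adds C; G→BCD adds D; H→DFG adds F; BCF→AG adds A → {A, B, C, D, F, G, H}.
{F}⁺: F→H adds H; H→DFG adds D, G; G→C adds C; FG→BDH adds B; BCF→AG adds A → {A, B, C, D, F, G, H}.
{G}⁺: G→C adds C; G→BCD adds B, D; B→GH adds H; H→DFG adds F; BCF→AG adds A → {A, B, C, D, F, G, H}.
{H}⁺: H→DFG adds D, F, G; G→C adds C; FG→BDH adds B; BCF→AG adds A → {A, B, C, D, F, G, H}.
Any other superkey contains one of these as a subset, so there are no further candidate keys.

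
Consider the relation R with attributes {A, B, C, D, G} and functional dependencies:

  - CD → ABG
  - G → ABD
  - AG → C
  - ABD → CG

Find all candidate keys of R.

{G}⁺: G→ABD adds A, B, D; AG→C adds C → {A, B, C, D, G}.
{C, D}⁺: CD→ABG adds A, B, G → {A, B, C, D, G}. Minimal: {D}⁺ = {D}; {C}⁺ = {C} — none reach the full schema.
{A, B, D}⁺: ABD→CG adds C, G → {A, B, C, D, G}. Minimal: {B, D}⁺ = {B, D}; {A, D}⁺ = {A, D}; {A, B}⁺ = {A, B} — none reach the full schema.
Any other superkey contains one of these as a subset, so there are no further candidate keys.

{G}, {C, D}, {A, B, D}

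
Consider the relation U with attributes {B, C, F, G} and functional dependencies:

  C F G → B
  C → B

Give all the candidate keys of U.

Attributes C, F, G never appear on any right-hand side, so every candidate key must contain {C, F, G}.
{C, F, G}⁺ = {B, C, F, G}, which is all of the schema, so {C, F, G} is the only candidate key.

{C, F, G}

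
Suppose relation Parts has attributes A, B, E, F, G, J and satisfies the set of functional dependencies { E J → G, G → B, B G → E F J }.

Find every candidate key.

Attribute A never appears on the right-hand side of any dependency, so A must belong to every candidate key.
{A}⁺ = {A}, which is not all of the schema, so we must add further attributes.
{A, G}⁺: G→B adds B; BG→EFJ adds E, F, J → {A, B, E, F, G, J}. Minimal: {G}⁺ = {B, E, F, G, J}; {A}⁺ = {A} — none reach the full schema.
{A, E, J}⁺: EJ→G adds G; G→B adds B; BG→EFJ adds F → {A, B, E, F, G, J}. Minimal: {E, J}⁺ = {B, E, F, G, J}; {A, J}⁺ = {A, J}; {A, E}⁺ = {A, E} — none reach the full schema.

{A, G}; {A, E, J}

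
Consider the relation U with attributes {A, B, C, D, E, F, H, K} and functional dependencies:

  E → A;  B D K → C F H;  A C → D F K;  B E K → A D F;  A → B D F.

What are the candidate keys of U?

{C, E}; {E, K}

Attribute E never appears on the right-hand side of any dependency, so E must belong to every candidate key.
{E}⁺ = {A, B, D, E, F}, which is not all of the schema, so we must add further attributes.
{C, E}⁺: E→A adds A; AC→DFK adds D, F, K; A→BDF adds B; BDK→CFH adds H → {A, B, C, D, E, F, H, K}.
{E, K}⁺: E→A adds A; A→BDF adds B, D, F; BDK→CFH adds C, H → {A, B, C, D, E, F, H, K}.
Any other superkey contains one of these as a subset, so there are no further candidate keys.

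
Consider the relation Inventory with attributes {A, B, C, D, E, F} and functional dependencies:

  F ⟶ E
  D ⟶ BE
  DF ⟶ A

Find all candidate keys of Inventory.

Attributes C, D, F never appear on any right-hand side, so every candidate key must contain {C, D, F}.
{C, D, F}⁺ = {A, B, C, D, E, F}, which is all of the schema, so {C, D, F} is the only candidate key.

{C, D, F}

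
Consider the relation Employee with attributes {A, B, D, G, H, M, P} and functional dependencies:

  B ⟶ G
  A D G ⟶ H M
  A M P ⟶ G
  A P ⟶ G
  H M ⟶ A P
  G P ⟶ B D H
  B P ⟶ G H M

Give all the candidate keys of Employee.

{A, P}⁺: AP→G adds G; GP→BDH adds B, D, H; BP→GHM adds M → {A, B, D, G, H, M, P}. Minimal: {P}⁺ = {P}; {A}⁺ = {A} — none reach the full schema.
{B, P}⁺: B→G adds G; GP→BDH adds D, H; BP→GHM adds M; HM→AP adds A → {A, B, D, G, H, M, P}. Minimal: {P}⁺ = {P}; {B}⁺ = {B, G} — none reach the full schema.
{G, P}⁺: GP→BDH adds B, D, H; BP→GHM adds M; HM→AP adds A → {A, B, D, G, H, M, P}. Minimal: {P}⁺ = {P}; {G}⁺ = {G} — none reach the full schema.
{H, M}⁺: HM→AP adds A, P; AMP→G adds G; GP→BDH adds B, D → {A, B, D, G, H, M, P}. Minimal: {M}⁺ = {M}; {H}⁺ = {H} — none reach the full schema.
{A, B, D}⁺: B→G adds G; ADG→HM adds H, M; HM→AP adds P → {A, B, D, G, H, M, P}. Minimal: {B, D}⁺ = {B, D, G}; {A, D}⁺ = {A, D}; {A, B}⁺ = {A, B, G} — none reach the full schema.
{A, D, G}⁺: ADG→HM adds H, M; HM→AP adds P; GP→BDH adds B → {A, B, D, G, H, M, P}. Minimal: {D, G}⁺ = {D, G}; {A, G}⁺ = {A, G}; {A, D}⁺ = {A, D} — none reach the full schema.
Any other superkey contains one of these as a subset, so there are no further candidate keys.

{A, P}, {B, P}, {G, P}, {H, M}, {A, B, D}, {A, D, G}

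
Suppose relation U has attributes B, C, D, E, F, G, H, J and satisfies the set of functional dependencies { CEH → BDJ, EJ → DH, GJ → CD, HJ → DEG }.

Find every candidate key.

EFJ; FHJ; CEFH

{E, F, J}⁺: EJ→DH adds D, H; HJ→DEG adds G; GJ→CD adds C; CEH→BDJ adds B → {B, C, D, E, F, G, H, J}. Minimal: {F, J}⁺ = {F, J}; {E, J}⁺ = {B, C, D, E, G, H, J}; {E, F}⁺ = {E, F} — none reach the full schema.
{F, H, J}⁺: HJ→DEG adds D, E, G; GJ→CD adds C; CEH→BDJ adds B → {B, C, D, E, F, G, H, J}. Minimal: {H, J}⁺ = {B, C, D, E, G, H, J}; {F, J}⁺ = {F, J}; {F, H}⁺ = {F, H} — none reach the full schema.
{C, E, F, H}⁺: CEH→BDJ adds B, D, J; HJ→DEG adds G → {B, C, D, E, F, G, H, J}. Minimal: {E, F, H}⁺ = {E, F, H}; {C, F, H}⁺ = {C, F, H}; {C, E, H}⁺ = {B, C, D, E, G, H, J}; … — none reach the full schema.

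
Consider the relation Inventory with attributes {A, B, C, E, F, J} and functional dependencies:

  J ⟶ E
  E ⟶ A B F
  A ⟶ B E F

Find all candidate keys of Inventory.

{C, J}⁺: J→E adds E; E→ABF adds A, B, F → {A, B, C, E, F, J}. Minimal: {J}⁺ = {A, B, E, F, J}; {C}⁺ = {C} — none reach the full schema.
No other minimal superkey exists.

{C, J}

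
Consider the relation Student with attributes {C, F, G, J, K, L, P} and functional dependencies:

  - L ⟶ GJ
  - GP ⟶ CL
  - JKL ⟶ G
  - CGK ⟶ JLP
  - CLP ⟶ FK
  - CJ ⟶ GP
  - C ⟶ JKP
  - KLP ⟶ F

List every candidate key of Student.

{C}⁺: C→JKP adds J, K, P; CJ→GP adds G; GP→CL adds L; CLP→FK adds F → {C, F, G, J, K, L, P}.
{G, P}⁺: GP→CL adds C, L; CLP→FK adds F, K; C→JKP adds J → {C, F, G, J, K, L, P}. Minimal: {P}⁺ = {P}; {G}⁺ = {G} — none reach the full schema.
{L, P}⁺: L→GJ adds G, J; GP→CL adds C; CLP→FK adds F, K → {C, F, G, J, K, L, P}. Minimal: {P}⁺ = {P}; {L}⁺ = {G, J, L} — none reach the full schema.

C; GP; LP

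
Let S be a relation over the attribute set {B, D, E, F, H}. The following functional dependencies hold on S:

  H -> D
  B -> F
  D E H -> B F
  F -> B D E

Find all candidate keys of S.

{B, H}⁺: H→D adds D; B→F adds F; F→BDE adds E → {B, D, E, F, H}. Minimal: {H}⁺ = {D, H}; {B}⁺ = {B, D, E, F} — none reach the full schema.
{E, H}⁺: H→D adds D; DEH→BF adds B, F → {B, D, E, F, H}. Minimal: {H}⁺ = {D, H}; {E}⁺ = {E} — none reach the full schema.
{F, H}⁺: H→D adds D; F→BDE adds B, E → {B, D, E, F, H}. Minimal: {H}⁺ = {D, H}; {F}⁺ = {B, D, E, F} — none reach the full schema.

BH, EH, FH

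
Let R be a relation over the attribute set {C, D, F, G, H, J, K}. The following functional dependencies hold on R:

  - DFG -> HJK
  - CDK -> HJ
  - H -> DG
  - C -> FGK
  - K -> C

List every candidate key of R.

{C, D}, {C, H}, {D, K}, {F, H}, {H, K}, {D, F, G}

{C, D}⁺: C→FGK adds F, G, K; DFG→HJK adds H, J → {C, D, F, G, H, J, K}.
{C, H}⁺: H→DG adds D, G; C→FGK adds F, K; DFG→HJK adds J → {C, D, F, G, H, J, K}.
{D, K}⁺: K→C adds C; CDK→HJ adds H, J; H→DG adds G; C→FGK adds F → {C, D, F, G, H, J, K}.
{F, H}⁺: H→DG adds D, G; DFG→HJK adds J, K; K→C adds C → {C, D, F, G, H, J, K}.
{H, K}⁺: H→DG adds D, G; K→C adds C; CDK→HJ adds J; C→FGK adds F → {C, D, F, G, H, J, K}.
{D, F, G}⁺: DFG→HJK adds H, J, K; K→C adds C → {C, D, F, G, H, J, K}.
Any other superkey contains one of these as a subset, so there are no further candidate keys.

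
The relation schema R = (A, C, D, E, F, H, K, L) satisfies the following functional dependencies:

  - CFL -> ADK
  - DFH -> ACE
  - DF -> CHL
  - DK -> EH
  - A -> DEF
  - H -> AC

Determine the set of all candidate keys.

{A}, {H}, {D, F}, {D, K}, {C, F, L}

{A}⁺: A→DEF adds D, E, F; DF→CHL adds C, H, L; CFL→ADK adds K → {A, C, D, E, F, H, K, L}.
{H}⁺: H→AC adds A, C; A→DEF adds D, E, F; DF→CHL adds L; CFL→ADK adds K → {A, C, D, E, F, H, K, L}.
{D, F}⁺: DF→CHL adds C, H, L; H→AC adds A; CFL→ADK adds K; DFH→ACE adds E → {A, C, D, E, F, H, K, L}. Minimal: {F}⁺ = {F}; {D}⁺ = {D} — none reach the full schema.
{D, K}⁺: DK→EH adds E, H; H→AC adds A, C; A→DEF adds F; DF→CHL adds L → {A, C, D, E, F, H, K, L}. Minimal: {K}⁺ = {K}; {D}⁺ = {D} — none reach the full schema.
{C, F, L}⁺: CFL→ADK adds A, D, K; DF→CHL adds H; DK→EH adds E → {A, C, D, E, F, H, K, L}. Minimal: {F, L}⁺ = {F, L}; {C, L}⁺ = {C, L}; {C, F}⁺ = {C, F} — none reach the full schema.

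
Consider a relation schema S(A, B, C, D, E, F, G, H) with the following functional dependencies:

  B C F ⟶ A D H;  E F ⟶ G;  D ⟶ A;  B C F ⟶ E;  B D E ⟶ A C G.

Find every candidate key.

{B, C, F}, {B, D, E, F}

{B, C, F}⁺: BCF→ADH adds A, D, H; BCF→E adds E; BDE→ACG adds G → {A, B, C, D, E, F, G, H}. Minimal: {C, F}⁺ = {C, F}; {B, F}⁺ = {B, F}; {B, C}⁺ = {B, C} — none reach the full schema.
{B, D, E, F}⁺: EF→G adds G; D→A adds A; BDE→ACG adds C; BCF→ADH adds H → {A, B, C, D, E, F, G, H}. Minimal: {D, E, F}⁺ = {A, D, E, F, G}; {B, E, F}⁺ = {B, E, F, G}; {B, D, F}⁺ = {A, B, D, F}; … — none reach the full schema.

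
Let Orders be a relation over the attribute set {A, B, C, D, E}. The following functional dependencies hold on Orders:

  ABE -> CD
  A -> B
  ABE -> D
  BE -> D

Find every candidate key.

Attributes A, E never appear on any right-hand side, so every candidate key must contain {A, E}.
{A, E}⁺ = {A, B, C, D, E}, which is all of the schema, so {A, E} is the only candidate key.

{A, E}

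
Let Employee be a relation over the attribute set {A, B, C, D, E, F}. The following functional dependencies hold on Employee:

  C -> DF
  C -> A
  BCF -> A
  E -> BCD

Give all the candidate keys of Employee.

Attribute E never appears on the right-hand side of any dependency, so E must belong to every candidate key.
{E}⁺ = {A, B, C, D, E, F}, which is all of the schema, so {E} is the only candidate key.

{E}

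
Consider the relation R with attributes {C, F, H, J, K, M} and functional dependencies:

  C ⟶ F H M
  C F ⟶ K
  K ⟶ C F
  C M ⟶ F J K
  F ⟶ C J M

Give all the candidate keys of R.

{C}, {F}, {K}

{C}⁺: C→FHM adds F, H, M; CF→K adds K; CM→FJK adds J → {C, F, H, J, K, M}.
{F}⁺: F→CJM adds C, J, M; C→FHM adds H; CF→K adds K → {C, F, H, J, K, M}.
{K}⁺: K→CF adds C, F; F→CJM adds J, M; C→FHM adds H → {C, F, H, J, K, M}.
Any other superkey contains one of these as a subset, so there are no further candidate keys.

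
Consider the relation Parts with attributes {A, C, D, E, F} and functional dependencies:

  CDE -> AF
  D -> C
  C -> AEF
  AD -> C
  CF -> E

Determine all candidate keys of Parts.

Attribute D never appears on the right-hand side of any dependency, so D must belong to every candidate key.
{D}⁺ = {A, C, D, E, F}, which is all of the schema, so {D} is the only candidate key.

{D}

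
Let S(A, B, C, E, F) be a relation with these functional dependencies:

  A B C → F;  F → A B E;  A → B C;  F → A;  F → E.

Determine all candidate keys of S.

(A), (F)

{A}⁺: A→BC adds B, C; ABC→F adds F; F→ABE adds E → {A, B, C, E, F}.
{F}⁺: F→ABE adds A, B, E; A→BC adds C → {A, B, C, E, F}.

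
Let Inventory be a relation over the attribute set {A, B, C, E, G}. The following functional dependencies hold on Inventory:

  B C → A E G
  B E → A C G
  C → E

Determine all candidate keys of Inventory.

{B, C}, {B, E}

Attribute B never appears on the right-hand side of any dependency, so B must belong to every candidate key.
{B}⁺ = {B}, which is not all of the schema, so we must add further attributes.
{B, C}⁺: BC→AEG adds A, E, G → {A, B, C, E, G}. Minimal: {C}⁺ = {C, E}; {B}⁺ = {B} — none reach the full schema.
{B, E}⁺: BE→ACG adds A, C, G → {A, B, C, E, G}. Minimal: {E}⁺ = {E}; {B}⁺ = {B} — none reach the full schema.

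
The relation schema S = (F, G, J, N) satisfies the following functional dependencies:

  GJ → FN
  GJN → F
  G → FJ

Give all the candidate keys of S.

Attribute G never appears on the right-hand side of any dependency, so G must belong to every candidate key.
{G}⁺ = {F, G, J, N}, which is all of the schema, so {G} is the only candidate key.

{G}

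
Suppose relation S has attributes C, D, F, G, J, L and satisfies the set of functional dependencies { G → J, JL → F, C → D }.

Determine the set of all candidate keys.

Attributes C, G, L never appear on any right-hand side, so every candidate key must contain {C, G, L}.
{C, G, L}⁺ = {C, D, F, G, J, L}, which is all of the schema, so {C, G, L} is the only candidate key.

{C, G, L}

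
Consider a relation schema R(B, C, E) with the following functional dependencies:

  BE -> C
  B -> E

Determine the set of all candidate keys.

Attribute B never appears on the right-hand side of any dependency, so B must belong to every candidate key.
{B}⁺ = {B, C, E}, which is all of the schema, so {B} is the only candidate key.

{B}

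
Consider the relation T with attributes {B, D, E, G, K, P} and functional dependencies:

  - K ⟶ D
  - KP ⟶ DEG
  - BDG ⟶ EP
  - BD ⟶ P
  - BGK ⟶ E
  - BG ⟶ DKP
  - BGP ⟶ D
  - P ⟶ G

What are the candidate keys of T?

Attribute B never appears on the right-hand side of any dependency, so B must belong to every candidate key.
{B}⁺ = {B}, which is not all of the schema, so we must add further attributes.
{B, D}⁺: BD→P adds P; P→G adds G; BDG→EP adds E; BG→DKP adds K → {B, D, E, G, K, P}. Minimal: {D}⁺ = {D}; {B}⁺ = {B} — none reach the full schema.
{B, G}⁺: BG→DKP adds D, K, P; KP→DEG adds E → {B, D, E, G, K, P}. Minimal: {G}⁺ = {G}; {B}⁺ = {B} — none reach the full schema.
{B, K}⁺: K→D adds D; BD→P adds P; P→G adds G; KP→DEG adds E → {B, D, E, G, K, P}. Minimal: {K}⁺ = {D, K}; {B}⁺ = {B} — none reach the full schema.
{B, P}⁺: P→G adds G; BG→DKP adds D, K; KP→DEG adds E → {B, D, E, G, K, P}. Minimal: {P}⁺ = {G, P}; {B}⁺ = {B} — none reach the full schema.
Any other superkey contains one of these as a subset, so there are no further candidate keys.

{B, D}, {B, G}, {B, K}, {B, P}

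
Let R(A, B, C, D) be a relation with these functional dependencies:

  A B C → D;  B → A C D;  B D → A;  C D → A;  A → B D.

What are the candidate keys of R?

{A}⁺: A→BD adds B, D; B→ACD adds C → {A, B, C, D}.
{B}⁺: B→ACD adds A, C, D → {A, B, C, D}.
{C, D}⁺: CD→A adds A; A→BD adds B → {A, B, C, D}.
Any other superkey contains one of these as a subset, so there are no further candidate keys.

{A}; {B}; {C, D}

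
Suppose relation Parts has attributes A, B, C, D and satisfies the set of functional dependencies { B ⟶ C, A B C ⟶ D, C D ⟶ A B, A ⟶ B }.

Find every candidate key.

{A}⁺: A→B adds B; B→C adds C; ABC→D adds D → {A, B, C, D}.
{B, D}⁺: B→C adds C; CD→AB adds A → {A, B, C, D}. Minimal: {D}⁺ = {D}; {B}⁺ = {B, C} — none reach the full schema.
{C, D}⁺: CD→AB adds A, B → {A, B, C, D}. Minimal: {D}⁺ = {D}; {C}⁺ = {C} — none reach the full schema.

(A), (B, D), (C, D)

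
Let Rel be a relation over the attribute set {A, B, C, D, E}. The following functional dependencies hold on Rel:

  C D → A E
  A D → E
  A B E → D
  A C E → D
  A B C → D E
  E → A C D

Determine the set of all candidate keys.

Attribute B never appears on the right-hand side of any dependency, so B must belong to every candidate key.
{B}⁺ = {B}, which is not all of the schema, so we must add further attributes.
{B, E}⁺: E→ACD adds A, C, D → {A, B, C, D, E}.
{A, B, C}⁺: ABC→DE adds D, E → {A, B, C, D, E}.
{A, B, D}⁺: AD→E adds E; E→ACD adds C → {A, B, C, D, E}.
{B, C, D}⁺: CD→AE adds A, E → {A, B, C, D, E}.

{B, E}, {A, B, C}, {A, B, D}, {B, C, D}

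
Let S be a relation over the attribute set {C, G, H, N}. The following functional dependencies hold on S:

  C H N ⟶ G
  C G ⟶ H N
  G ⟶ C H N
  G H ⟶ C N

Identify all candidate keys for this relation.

{G}⁺: G→CHN adds C, H, N → {C, G, H, N}.
{C, H, N}⁺: CHN→G adds G → {C, G, H, N}. Minimal: {H, N}⁺ = {H, N}; {C, N}⁺ = {C, N}; {C, H}⁺ = {C, H} — none reach the full schema.

G, CHN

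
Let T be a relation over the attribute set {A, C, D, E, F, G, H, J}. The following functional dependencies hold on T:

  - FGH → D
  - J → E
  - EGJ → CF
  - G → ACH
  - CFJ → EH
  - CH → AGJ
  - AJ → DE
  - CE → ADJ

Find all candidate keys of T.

{G}, {C, H}, {C, E, F}, {C, F, J}

{G}⁺: G→ACH adds A, C, H; CH→AGJ adds J; AJ→DE adds D, E; EGJ→CF adds F → {A, C, D, E, F, G, H, J}.
{C, H}⁺: CH→AGJ adds A, G, J; AJ→DE adds D, E; EGJ→CF adds F → {A, C, D, E, F, G, H, J}. Minimal: {H}⁺ = {H}; {C}⁺ = {C} — none reach the full schema.
{C, E, F}⁺: CE→ADJ adds A, D, J; CFJ→EH adds H; CH→AGJ adds G → {A, C, D, E, F, G, H, J}. Minimal: {E, F}⁺ = {E, F}; {C, F}⁺ = {C, F}; {C, E}⁺ = {A, C, D, E, J} — none reach the full schema.
{C, F, J}⁺: J→E adds E; CFJ→EH adds H; CH→AGJ adds A, G; AJ→DE adds D → {A, C, D, E, F, G, H, J}. Minimal: {F, J}⁺ = {E, F, J}; {C, J}⁺ = {A, C, D, E, J}; {C, F}⁺ = {C, F} — none reach the full schema.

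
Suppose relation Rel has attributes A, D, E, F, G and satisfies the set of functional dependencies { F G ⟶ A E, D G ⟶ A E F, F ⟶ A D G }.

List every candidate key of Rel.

(F), (D, G)

{F}⁺: F→ADG adds A, D, G; FG→AE adds E → {A, D, E, F, G}.
{D, G}⁺: DG→AEF adds A, E, F → {A, D, E, F, G}. Minimal: {G}⁺ = {G}; {D}⁺ = {D} — none reach the full schema.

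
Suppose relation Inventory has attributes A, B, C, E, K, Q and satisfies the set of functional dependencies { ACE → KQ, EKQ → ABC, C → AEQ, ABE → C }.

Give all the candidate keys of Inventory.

(C); (A, B, E); (E, K, Q)

{C}⁺: C→AEQ adds A, E, Q; ACE→KQ adds K; EKQ→ABC adds B → {A, B, C, E, K, Q}.
{A, B, E}⁺: ABE→C adds C; ACE→KQ adds K, Q → {A, B, C, E, K, Q}. Minimal: {B, E}⁺ = {B, E}; {A, E}⁺ = {A, E}; {A, B}⁺ = {A, B} — none reach the full schema.
{E, K, Q}⁺: EKQ→ABC adds A, B, C → {A, B, C, E, K, Q}. Minimal: {K, Q}⁺ = {K, Q}; {E, Q}⁺ = {E, Q}; {E, K}⁺ = {E, K} — none reach the full schema.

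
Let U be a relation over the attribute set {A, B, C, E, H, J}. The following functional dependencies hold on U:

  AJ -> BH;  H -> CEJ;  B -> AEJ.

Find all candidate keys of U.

{B}⁺: B→AEJ adds A, E, J; AJ→BH adds H; H→CEJ adds C → {A, B, C, E, H, J}.
{A, H}⁺: H→CEJ adds C, E, J; AJ→BH adds B → {A, B, C, E, H, J}. Minimal: {H}⁺ = {C, E, H, J}; {A}⁺ = {A} — none reach the full schema.
{A, J}⁺: AJ→BH adds B, H; H→CEJ adds C, E → {A, B, C, E, H, J}. Minimal: {J}⁺ = {J}; {A}⁺ = {A} — none reach the full schema.
Any other superkey contains one of these as a subset, so there are no further candidate keys.

B, AH, AJ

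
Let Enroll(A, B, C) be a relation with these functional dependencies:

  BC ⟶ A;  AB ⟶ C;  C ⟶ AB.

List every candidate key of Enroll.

{C}⁺: C→AB adds A, B → {A, B, C}.
{A, B}⁺: AB→C adds C → {A, B, C}. Minimal: {B}⁺ = {B}; {A}⁺ = {A} — none reach the full schema.
Any other superkey contains one of these as a subset, so there are no further candidate keys.

(C), (A, B)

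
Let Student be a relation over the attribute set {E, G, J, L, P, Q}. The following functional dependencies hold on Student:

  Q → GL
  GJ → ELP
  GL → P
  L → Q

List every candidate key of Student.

{G, J}, {J, L}, {J, Q}

Attribute J never appears on the right-hand side of any dependency, so J must belong to every candidate key.
{J}⁺ = {J}, which is not all of the schema, so we must add further attributes.
{G, J}⁺: GJ→ELP adds E, L, P; L→Q adds Q → {E, G, J, L, P, Q}. Minimal: {J}⁺ = {J}; {G}⁺ = {G} — none reach the full schema.
{J, L}⁺: L→Q adds Q; Q→GL adds G; GJ→ELP adds E, P → {E, G, J, L, P, Q}. Minimal: {L}⁺ = {G, L, P, Q}; {J}⁺ = {J} — none reach the full schema.
{J, Q}⁺: Q→GL adds G, L; GJ→ELP adds E, P → {E, G, J, L, P, Q}. Minimal: {Q}⁺ = {G, L, P, Q}; {J}⁺ = {J} — none reach the full schema.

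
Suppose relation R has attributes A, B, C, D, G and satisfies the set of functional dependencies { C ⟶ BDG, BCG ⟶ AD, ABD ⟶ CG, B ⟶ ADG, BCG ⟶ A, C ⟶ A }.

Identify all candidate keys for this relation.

(B); (C)

{B}⁺: B→ADG adds A, D, G; ABD→CG adds C → {A, B, C, D, G}.
{C}⁺: C→BDG adds B, D, G; BCG→AD adds A → {A, B, C, D, G}.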